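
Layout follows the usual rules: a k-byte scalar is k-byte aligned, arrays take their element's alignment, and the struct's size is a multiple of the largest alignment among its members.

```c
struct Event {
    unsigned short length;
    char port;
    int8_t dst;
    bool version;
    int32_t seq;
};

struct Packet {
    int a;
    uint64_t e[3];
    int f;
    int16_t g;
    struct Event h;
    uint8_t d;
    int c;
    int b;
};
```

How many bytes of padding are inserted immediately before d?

Event: 0..2  length  (2B, 2-aligned); 2..3  port  (1B, 1-aligned); 3..4  dst  (1B, 1-aligned); 4..5  version  (1B, 1-aligned); 5..8  -- padding (3B); 8..12  seq  (4B, 4-aligned); sizeof = 12, alignof = 4
0..4  a  (4B, 4-aligned)
4..8  -- padding (4B)
8..32  e  (24B, 8-aligned)
32..36  f  (4B, 4-aligned)
36..38  g  (2B, 2-aligned)
38..40  -- padding (2B)
40..52  h  (12B, 4-aligned)
52..53  d  (1B, 1-aligned)

0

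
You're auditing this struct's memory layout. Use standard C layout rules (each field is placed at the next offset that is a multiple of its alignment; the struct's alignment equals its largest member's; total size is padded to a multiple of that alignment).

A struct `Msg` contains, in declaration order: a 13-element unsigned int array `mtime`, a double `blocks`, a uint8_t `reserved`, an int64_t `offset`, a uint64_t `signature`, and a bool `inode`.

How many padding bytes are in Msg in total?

18

mtime at 0 (size 52, align 4) → ends 52
pad 4 to align 8 for blocks
blocks at 56 (size 8, align 8) → ends 64
reserved at 64 (size 1, align 1) → ends 65
pad 7 to align 8 for offset
offset at 72 (size 8, align 8) → ends 80
signature at 80 (size 8, align 8) → ends 88
inode at 88 (size 1, align 1) → ends 89
tail pad 7 to reach multiple of 8
total 96 bytes, alignment 8
data bytes 78, size 96 → padding 18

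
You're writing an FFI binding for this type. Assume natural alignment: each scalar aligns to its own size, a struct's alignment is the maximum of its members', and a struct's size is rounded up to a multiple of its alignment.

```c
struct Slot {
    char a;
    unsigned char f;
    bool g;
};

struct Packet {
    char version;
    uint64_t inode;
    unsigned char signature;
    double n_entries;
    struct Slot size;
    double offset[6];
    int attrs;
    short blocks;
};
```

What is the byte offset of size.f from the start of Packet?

Slot: @0: a [1B, align 1] → 1; @1: f [1B, align 1] → 2; @2: g [1B, align 1] → 3; size 3, align 1
@0: version [1B, align 1] → 1
+7 pad (align 8)
@8: inode [8B, align 8] → 16
@16: signature [1B, align 1] → 17
+7 pad (align 8)
@24: n_entries [8B, align 8] → 32
@32: size [3B, align 1] → 35
within Slot: f at 1
32 + 1 = 33

33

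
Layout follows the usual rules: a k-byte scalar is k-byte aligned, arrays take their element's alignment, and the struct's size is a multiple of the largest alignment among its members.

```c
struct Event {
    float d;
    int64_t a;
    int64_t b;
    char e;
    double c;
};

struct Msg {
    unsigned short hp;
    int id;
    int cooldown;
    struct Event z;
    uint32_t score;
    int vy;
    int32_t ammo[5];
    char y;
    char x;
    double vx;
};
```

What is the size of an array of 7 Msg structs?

Event: 0..4  d  (4B, 4-aligned); 4..8  -- padding (4B); 8..16  a  (8B, 8-aligned); 16..24  b  (8B, 8-aligned); 24..25  e  (1B, 1-aligned); 25..32  -- padding (7B); 32..40  c  (8B, 8-aligned); sizeof = 40, alignof = 8
0..2  hp  (2B, 2-aligned)
2..4  -- padding (2B)
4..8  id  (4B, 4-aligned)
8..12  cooldown  (4B, 4-aligned)
12..16  -- padding (4B)
16..56  z  (40B, 8-aligned)
56..60  score  (4B, 4-aligned)
60..64  vy  (4B, 4-aligned)
64..84  ammo  (20B, 4-aligned)
84..85  y  (1B, 1-aligned)
85..86  x  (1B, 1-aligned)
86..88  -- padding (2B)
88..96  vx  (8B, 8-aligned)
sizeof = 96, alignof = 8
array of 7: 7 × 96 = 672

672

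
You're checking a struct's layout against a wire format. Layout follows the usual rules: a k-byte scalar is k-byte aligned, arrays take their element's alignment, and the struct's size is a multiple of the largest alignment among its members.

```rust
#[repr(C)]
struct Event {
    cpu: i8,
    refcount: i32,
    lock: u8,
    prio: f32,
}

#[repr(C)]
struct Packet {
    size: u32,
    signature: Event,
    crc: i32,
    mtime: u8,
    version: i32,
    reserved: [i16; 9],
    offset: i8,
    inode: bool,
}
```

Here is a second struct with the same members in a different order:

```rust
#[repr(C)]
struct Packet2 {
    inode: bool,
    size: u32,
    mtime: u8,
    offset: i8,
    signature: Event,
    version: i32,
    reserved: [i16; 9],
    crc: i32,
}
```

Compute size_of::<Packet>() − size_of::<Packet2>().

-4

Event: cpu at 0 (size 1, align 1) → ends 1; pad 3 to align 4 for refcount; refcount at 4 (size 4, align 4) → ends 8; lock at 8 (size 1, align 1) → ends 9; pad 3 to align 4 for prio; prio at 12 (size 4, align 4) → ends 16; total 16 bytes, alignment 4
size at 0 (size 4, align 4) → ends 4
signature at 4 (size 16, align 4) → ends 20
crc at 20 (size 4, align 4) → ends 24
mtime at 24 (size 1, align 1) → ends 25
pad 3 to align 4 for version
version at 28 (size 4, align 4) → ends 32
reserved at 32 (size 18, align 2) → ends 50
offset at 50 (size 1, align 1) → ends 51
inode at 51 (size 1, align 1) → ends 52
total 52 bytes, alignment 4
— Packet2 —
inode at 0 (size 1, align 1) → ends 1
pad 3 to align 4 for size
size at 4 (size 4, align 4) → ends 8
mtime at 8 (size 1, align 1) → ends 9
offset at 9 (size 1, align 1) → ends 10
pad 2 to align 4 for signature
signature at 12 (size 16, align 4) → ends 28
version at 28 (size 4, align 4) → ends 32
reserved at 32 (size 18, align 2) → ends 50
pad 2 to align 4 for crc
crc at 52 (size 4, align 4) → ends 56
total 56 bytes, alignment 4
52 − 56 = -4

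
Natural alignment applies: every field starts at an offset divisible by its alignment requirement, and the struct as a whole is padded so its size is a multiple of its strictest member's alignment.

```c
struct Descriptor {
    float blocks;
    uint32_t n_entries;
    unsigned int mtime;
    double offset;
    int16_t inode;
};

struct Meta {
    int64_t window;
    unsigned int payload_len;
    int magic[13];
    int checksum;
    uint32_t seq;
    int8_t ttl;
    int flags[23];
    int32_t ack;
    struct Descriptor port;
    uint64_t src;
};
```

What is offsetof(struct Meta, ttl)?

72

Descriptor: @0: blocks [4B, align 4] → 4; @4: n_entries [4B, align 4] → 8; @8: mtime [4B, align 4] → 12; +4 pad (align 8); @16: offset [8B, align 8] → 24; @24: inode [2B, align 2] → 26; +6 tail pad (align 8); size 32, align 8
@0: window [8B, align 8] → 8
@8: payload_len [4B, align 4] → 12
@12: magic [52B, align 4] → 64
@64: checksum [4B, align 4] → 68
@68: seq [4B, align 4] → 72
@72: ttl [1B, align 1] → 73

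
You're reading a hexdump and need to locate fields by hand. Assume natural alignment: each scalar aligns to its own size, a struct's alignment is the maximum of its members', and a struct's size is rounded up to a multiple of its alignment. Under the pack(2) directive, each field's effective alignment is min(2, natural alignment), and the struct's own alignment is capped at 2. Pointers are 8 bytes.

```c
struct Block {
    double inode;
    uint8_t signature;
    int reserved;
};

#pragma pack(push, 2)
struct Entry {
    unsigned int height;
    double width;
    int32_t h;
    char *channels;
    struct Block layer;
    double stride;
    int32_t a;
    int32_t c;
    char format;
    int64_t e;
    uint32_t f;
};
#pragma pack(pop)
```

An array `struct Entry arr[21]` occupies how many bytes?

1470

Block: 0..8  inode  (8B, 8-aligned); 8..9  signature  (1B, 1-aligned); 9..12  -- padding (3B); 12..16  reserved  (4B, 4-aligned); sizeof = 16, alignof = 8
0..4  height  (4B, 2-aligned)
4..12  width  (8B, 2-aligned)
12..16  h  (4B, 2-aligned)
16..24  channels  (8B, 2-aligned)
24..40  layer  (16B, 2-aligned)
40..48  stride  (8B, 2-aligned)
48..52  a  (4B, 2-aligned)
52..56  c  (4B, 2-aligned)
56..57  format  (1B, 1-aligned)
57..58  -- padding (1B)
58..66  e  (8B, 2-aligned)
66..70  f  (4B, 2-aligned)
sizeof = 70, alignof = 2
array of 21: 21 × 70 = 1470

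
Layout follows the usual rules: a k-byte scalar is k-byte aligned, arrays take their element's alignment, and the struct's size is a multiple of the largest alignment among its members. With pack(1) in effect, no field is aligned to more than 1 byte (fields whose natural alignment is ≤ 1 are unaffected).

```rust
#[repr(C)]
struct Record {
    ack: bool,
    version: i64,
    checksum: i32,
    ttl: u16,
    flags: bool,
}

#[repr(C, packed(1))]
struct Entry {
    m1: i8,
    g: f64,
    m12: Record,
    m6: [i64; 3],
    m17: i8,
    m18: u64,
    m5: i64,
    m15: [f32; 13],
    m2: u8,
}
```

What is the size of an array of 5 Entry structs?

Record: 0..1  ack  (1B, 1-aligned); 1..8  -- padding (7B); 8..16  version  (8B, 8-aligned); 16..20  checksum  (4B, 4-aligned); 20..22  ttl  (2B, 2-aligned); 22..23  flags  (1B, 1-aligned); 23..24  -- tail padding (1B); sizeof = 24, alignof = 8
0..1  m1  (1B, 1-aligned)
1..9  g  (8B, 1-aligned)
9..33  m12  (24B, 1-aligned)
33..57  m6  (24B, 1-aligned)
57..58  m17  (1B, 1-aligned)
58..66  m18  (8B, 1-aligned)
66..74  m5  (8B, 1-aligned)
74..126  m15  (52B, 1-aligned)
126..127  m2  (1B, 1-aligned)
sizeof = 127, alignof = 1
array of 5: 5 × 127 = 635

635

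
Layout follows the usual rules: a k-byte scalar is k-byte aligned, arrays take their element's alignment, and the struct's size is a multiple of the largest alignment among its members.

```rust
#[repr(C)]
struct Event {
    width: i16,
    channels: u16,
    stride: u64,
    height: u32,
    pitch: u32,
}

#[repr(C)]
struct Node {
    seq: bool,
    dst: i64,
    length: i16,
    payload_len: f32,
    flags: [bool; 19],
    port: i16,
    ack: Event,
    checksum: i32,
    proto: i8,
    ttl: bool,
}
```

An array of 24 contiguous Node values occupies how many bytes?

Event: width at 0 (size 2, align 2) → ends 2; channels at 2 (size 2, align 2) → ends 4; pad 4 to align 8 for stride; stride at 8 (size 8, align 8) → ends 16; height at 16 (size 4, align 4) → ends 20; pitch at 20 (size 4, align 4) → ends 24; total 24 bytes, alignment 8
seq at 0 (size 1, align 1) → ends 1
pad 7 to align 8 for dst
dst at 8 (size 8, align 8) → ends 16
length at 16 (size 2, align 2) → ends 18
pad 2 to align 4 for payload_len
payload_len at 20 (size 4, align 4) → ends 24
flags at 24 (size 19, align 1) → ends 43
pad 1 to align 2 for port
port at 44 (size 2, align 2) → ends 46
pad 2 to align 8 for ack
ack at 48 (size 24, align 8) → ends 72
checksum at 72 (size 4, align 4) → ends 76
proto at 76 (size 1, align 1) → ends 77
ttl at 77 (size 1, align 1) → ends 78
tail pad 2 to reach multiple of 8
total 80 bytes, alignment 8
array of 24: 24 × 80 = 1920

1920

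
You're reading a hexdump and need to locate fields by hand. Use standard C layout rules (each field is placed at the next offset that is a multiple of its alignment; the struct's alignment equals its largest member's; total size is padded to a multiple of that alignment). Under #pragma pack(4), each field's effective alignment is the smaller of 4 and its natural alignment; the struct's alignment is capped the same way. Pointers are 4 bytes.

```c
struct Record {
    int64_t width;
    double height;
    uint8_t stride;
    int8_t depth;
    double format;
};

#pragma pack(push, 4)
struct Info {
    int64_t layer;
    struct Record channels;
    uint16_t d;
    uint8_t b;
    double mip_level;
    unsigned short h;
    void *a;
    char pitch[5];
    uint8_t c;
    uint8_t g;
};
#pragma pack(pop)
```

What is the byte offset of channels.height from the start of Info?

Record: @0: width [8B, align 8] → 8; @8: height [8B, align 8] → 16; @16: stride [1B, align 1] → 17; @17: depth [1B, align 1] → 18; +6 pad (align 8); @24: format [8B, align 8] → 32; size 32, align 8
@0: layer [8B, align 4] → 8
@8: channels [32B, align 4] → 40
within Record: height at 8
8 + 8 = 16

16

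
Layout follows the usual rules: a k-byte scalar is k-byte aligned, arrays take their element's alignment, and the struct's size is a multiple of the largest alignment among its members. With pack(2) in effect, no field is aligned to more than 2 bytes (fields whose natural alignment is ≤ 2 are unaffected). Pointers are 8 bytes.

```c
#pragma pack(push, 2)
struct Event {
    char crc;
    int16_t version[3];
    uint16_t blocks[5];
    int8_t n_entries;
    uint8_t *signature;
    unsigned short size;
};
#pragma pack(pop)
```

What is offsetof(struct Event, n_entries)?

0..1  crc  (1B, 1-aligned)
1..2  -- padding (1B)
2..8  version  (6B, 2-aligned)
8..18  blocks  (10B, 2-aligned)
18..19  n_entries  (1B, 1-aligned)

18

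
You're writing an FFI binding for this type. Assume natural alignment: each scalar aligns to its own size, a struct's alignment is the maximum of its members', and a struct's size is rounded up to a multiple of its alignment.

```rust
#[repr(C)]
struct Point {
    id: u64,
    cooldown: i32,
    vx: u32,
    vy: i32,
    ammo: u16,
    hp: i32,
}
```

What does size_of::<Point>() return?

32 bytes

0..8  id  (8B, 8-aligned)
8..12  cooldown  (4B, 4-aligned)
12..16  vx  (4B, 4-aligned)
16..20  vy  (4B, 4-aligned)
20..22  ammo  (2B, 2-aligned)
22..24  -- padding (2B)
24..28  hp  (4B, 4-aligned)
28..32  -- tail padding (4B)
sizeof = 32, alignof = 8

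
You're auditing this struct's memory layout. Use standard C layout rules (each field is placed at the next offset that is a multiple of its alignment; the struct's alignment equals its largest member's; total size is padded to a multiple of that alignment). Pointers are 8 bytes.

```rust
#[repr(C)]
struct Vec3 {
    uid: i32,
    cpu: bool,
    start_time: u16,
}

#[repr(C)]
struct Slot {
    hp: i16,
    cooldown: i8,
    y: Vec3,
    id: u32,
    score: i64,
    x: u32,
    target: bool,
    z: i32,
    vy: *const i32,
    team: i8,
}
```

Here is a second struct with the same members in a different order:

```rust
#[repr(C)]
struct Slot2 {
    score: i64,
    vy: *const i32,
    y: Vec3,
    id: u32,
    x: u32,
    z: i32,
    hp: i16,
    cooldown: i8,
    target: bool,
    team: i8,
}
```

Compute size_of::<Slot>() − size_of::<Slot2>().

Vec3: uid at 0 (size 4, align 4) → ends 4; cpu at 4 (size 1, align 1) → ends 5; pad 1 to align 2 for start_time; start_time at 6 (size 2, align 2) → ends 8; total 8 bytes, alignment 4
hp at 0 (size 2, align 2) → ends 2
cooldown at 2 (size 1, align 1) → ends 3
pad 1 to align 4 for y
y at 4 (size 8, align 4) → ends 12
id at 12 (size 4, align 4) → ends 16
score at 16 (size 8, align 8) → ends 24
x at 24 (size 4, align 4) → ends 28
target at 28 (size 1, align 1) → ends 29
pad 3 to align 4 for z
z at 32 (size 4, align 4) → ends 36
pad 4 to align 8 for vy
vy at 40 (size 8, align 8) → ends 48
team at 48 (size 1, align 1) → ends 49
tail pad 7 to reach multiple of 8
total 56 bytes, alignment 8
— Slot2 —
score at 0 (size 8, align 8) → ends 8
vy at 8 (size 8, align 8) → ends 16
y at 16 (size 8, align 4) → ends 24
id at 24 (size 4, align 4) → ends 28
x at 28 (size 4, align 4) → ends 32
z at 32 (size 4, align 4) → ends 36
hp at 36 (size 2, align 2) → ends 38
cooldown at 38 (size 1, align 1) → ends 39
target at 39 (size 1, align 1) → ends 40
team at 40 (size 1, align 1) → ends 41
tail pad 7 to reach multiple of 8
total 48 bytes, alignment 8
56 − 48 = 8

8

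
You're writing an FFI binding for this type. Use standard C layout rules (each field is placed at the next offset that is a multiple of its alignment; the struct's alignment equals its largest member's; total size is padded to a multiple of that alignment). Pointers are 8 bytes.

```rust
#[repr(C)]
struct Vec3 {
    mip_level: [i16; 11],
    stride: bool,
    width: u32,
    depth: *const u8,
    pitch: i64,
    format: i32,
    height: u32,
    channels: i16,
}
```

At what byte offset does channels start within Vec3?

mip_level at 0 (size 22, align 2) → ends 22
stride at 22 (size 1, align 1) → ends 23
pad 1 to align 4 for width
width at 24 (size 4, align 4) → ends 28
pad 4 to align 8 for depth
depth at 32 (size 8, align 8) → ends 40
pitch at 40 (size 8, align 8) → ends 48
format at 48 (size 4, align 4) → ends 52
height at 52 (size 4, align 4) → ends 56
channels at 56 (size 2, align 2) → ends 58

56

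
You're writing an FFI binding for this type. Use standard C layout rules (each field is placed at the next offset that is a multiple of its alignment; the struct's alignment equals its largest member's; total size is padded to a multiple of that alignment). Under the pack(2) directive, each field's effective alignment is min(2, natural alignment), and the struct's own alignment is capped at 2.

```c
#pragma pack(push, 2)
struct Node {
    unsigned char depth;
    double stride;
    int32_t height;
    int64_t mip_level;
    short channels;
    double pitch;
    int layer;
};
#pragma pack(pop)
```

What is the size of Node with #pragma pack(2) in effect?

36

@0: depth [1B, align 1] → 1
+1 pad (align 2)
@2: stride [8B, align 2] → 10
@10: height [4B, align 2] → 14
@14: mip_level [8B, align 2] → 22
@22: channels [2B, align 2] → 24
@24: pitch [8B, align 2] → 32
@32: layer [4B, align 2] → 36
size 36, align 2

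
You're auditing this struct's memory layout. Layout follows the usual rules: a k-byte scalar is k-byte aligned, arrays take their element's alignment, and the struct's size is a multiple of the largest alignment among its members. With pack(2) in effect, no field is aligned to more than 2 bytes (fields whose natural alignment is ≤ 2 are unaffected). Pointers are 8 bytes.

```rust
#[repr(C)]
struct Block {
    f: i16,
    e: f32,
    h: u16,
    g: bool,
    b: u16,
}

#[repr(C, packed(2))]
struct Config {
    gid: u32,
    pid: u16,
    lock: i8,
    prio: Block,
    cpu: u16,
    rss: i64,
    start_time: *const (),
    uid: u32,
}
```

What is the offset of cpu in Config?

24

Block: 0..2  f  (2B, 2-aligned); 2..4  -- padding (2B); 4..8  e  (4B, 4-aligned); 8..10  h  (2B, 2-aligned); 10..11  g  (1B, 1-aligned); 11..12  -- padding (1B); 12..14  b  (2B, 2-aligned); 14..16  -- tail padding (2B); sizeof = 16, alignof = 4
0..4  gid  (4B, 2-aligned)
4..6  pid  (2B, 2-aligned)
6..7  lock  (1B, 1-aligned)
7..8  -- padding (1B)
8..24  prio  (16B, 2-aligned)
24..26  cpu  (2B, 2-aligned)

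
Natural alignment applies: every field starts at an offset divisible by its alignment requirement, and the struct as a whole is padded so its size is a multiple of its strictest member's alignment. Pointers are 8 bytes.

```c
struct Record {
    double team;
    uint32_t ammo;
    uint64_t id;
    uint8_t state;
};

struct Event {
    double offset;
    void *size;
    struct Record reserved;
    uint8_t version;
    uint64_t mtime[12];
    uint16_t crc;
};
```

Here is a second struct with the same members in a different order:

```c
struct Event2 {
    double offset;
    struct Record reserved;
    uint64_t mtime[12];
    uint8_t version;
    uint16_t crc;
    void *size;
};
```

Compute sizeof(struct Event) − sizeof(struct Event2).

Record: team at 0 (size 8, align 8) → ends 8; ammo at 8 (size 4, align 4) → ends 12; pad 4 to align 8 for id; id at 16 (size 8, align 8) → ends 24; state at 24 (size 1, align 1) → ends 25; tail pad 7 to reach multiple of 8; total 32 bytes, alignment 8
offset at 0 (size 8, align 8) → ends 8
size at 8 (size 8, align 8) → ends 16
reserved at 16 (size 32, align 8) → ends 48
version at 48 (size 1, align 1) → ends 49
pad 7 to align 8 for mtime
mtime at 56 (size 96, align 8) → ends 152
crc at 152 (size 2, align 2) → ends 154
tail pad 6 to reach multiple of 8
total 160 bytes, alignment 8
— Event2 —
offset at 0 (size 8, align 8) → ends 8
reserved at 8 (size 32, align 8) → ends 40
mtime at 40 (size 96, align 8) → ends 136
version at 136 (size 1, align 1) → ends 137
pad 1 to align 2 for crc
crc at 138 (size 2, align 2) → ends 140
pad 4 to align 8 for size
size at 144 (size 8, align 8) → ends 152
total 152 bytes, alignment 8
160 − 152 = 8

8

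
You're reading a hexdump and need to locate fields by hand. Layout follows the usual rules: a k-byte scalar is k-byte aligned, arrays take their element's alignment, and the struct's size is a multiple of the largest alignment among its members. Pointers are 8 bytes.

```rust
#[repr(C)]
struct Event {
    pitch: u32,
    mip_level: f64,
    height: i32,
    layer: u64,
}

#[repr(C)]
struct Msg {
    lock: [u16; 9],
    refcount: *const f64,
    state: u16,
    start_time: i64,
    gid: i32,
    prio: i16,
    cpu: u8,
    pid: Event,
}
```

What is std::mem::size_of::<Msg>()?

88

Event: @0: pitch [4B, align 4] → 4; +4 pad (align 8); @8: mip_level [8B, align 8] → 16; @16: height [4B, align 4] → 20; +4 pad (align 8); @24: layer [8B, align 8] → 32; size 32, align 8
@0: lock [18B, align 2] → 18
+6 pad (align 8)
@24: refcount [8B, align 8] → 32
@32: state [2B, align 2] → 34
+6 pad (align 8)
@40: start_time [8B, align 8] → 48
@48: gid [4B, align 4] → 52
@52: prio [2B, align 2] → 54
@54: cpu [1B, align 1] → 55
+1 pad (align 8)
@56: pid [32B, align 8] → 88
size 88, align 8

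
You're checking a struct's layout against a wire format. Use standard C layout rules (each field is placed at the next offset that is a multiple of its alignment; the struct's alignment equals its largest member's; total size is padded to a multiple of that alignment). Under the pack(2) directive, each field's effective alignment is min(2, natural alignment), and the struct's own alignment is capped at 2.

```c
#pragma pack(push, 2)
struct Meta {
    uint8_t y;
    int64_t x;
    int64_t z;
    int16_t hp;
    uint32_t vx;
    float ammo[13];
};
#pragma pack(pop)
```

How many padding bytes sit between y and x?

1

0..1  y  (1B, 1-aligned)
1..2  -- padding (1B)
2..10  x  (8B, 2-aligned)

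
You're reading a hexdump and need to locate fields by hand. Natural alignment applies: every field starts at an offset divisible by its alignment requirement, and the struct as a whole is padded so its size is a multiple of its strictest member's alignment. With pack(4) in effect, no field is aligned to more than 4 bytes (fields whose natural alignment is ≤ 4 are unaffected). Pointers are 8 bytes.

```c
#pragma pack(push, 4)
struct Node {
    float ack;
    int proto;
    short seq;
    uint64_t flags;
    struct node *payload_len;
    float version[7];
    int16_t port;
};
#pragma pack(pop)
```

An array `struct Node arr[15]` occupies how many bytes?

900

0..4  ack  (4B, 4-aligned)
4..8  proto  (4B, 4-aligned)
8..10  seq  (2B, 2-aligned)
10..12  -- padding (2B)
12..20  flags  (8B, 4-aligned)
20..28  payload_len  (8B, 4-aligned)
28..56  version  (28B, 4-aligned)
56..58  port  (2B, 2-aligned)
58..60  -- tail padding (2B)
sizeof = 60, alignof = 4
array of 15: 15 × 60 = 900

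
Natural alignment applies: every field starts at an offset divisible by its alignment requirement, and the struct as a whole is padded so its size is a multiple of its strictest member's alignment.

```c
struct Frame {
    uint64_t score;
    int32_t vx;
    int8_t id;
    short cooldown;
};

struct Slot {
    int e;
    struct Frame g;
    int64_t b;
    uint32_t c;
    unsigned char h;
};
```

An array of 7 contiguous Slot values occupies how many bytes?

280

Frame: @0: score [8B, align 8] → 8; @8: vx [4B, align 4] → 12; @12: id [1B, align 1] → 13; +1 pad (align 2); @14: cooldown [2B, align 2] → 16; size 16, align 8
@0: e [4B, align 4] → 4
+4 pad (align 8)
@8: g [16B, align 8] → 24
@24: b [8B, align 8] → 32
@32: c [4B, align 4] → 36
@36: h [1B, align 1] → 37
+3 tail pad (align 8)
size 40, align 8
array of 7: 7 × 40 = 280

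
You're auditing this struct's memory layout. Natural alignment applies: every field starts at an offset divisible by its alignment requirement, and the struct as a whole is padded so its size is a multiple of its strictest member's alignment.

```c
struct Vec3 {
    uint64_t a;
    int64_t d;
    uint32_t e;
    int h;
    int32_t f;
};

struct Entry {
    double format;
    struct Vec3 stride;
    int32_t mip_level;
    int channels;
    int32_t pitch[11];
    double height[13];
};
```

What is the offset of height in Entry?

Vec3: @0: a [8B, align 8] → 8; @8: d [8B, align 8] → 16; @16: e [4B, align 4] → 20; @20: h [4B, align 4] → 24; @24: f [4B, align 4] → 28; +4 tail pad (align 8); size 32, align 8
@0: format [8B, align 8] → 8
@8: stride [32B, align 8] → 40
@40: mip_level [4B, align 4] → 44
@44: channels [4B, align 4] → 48
@48: pitch [44B, align 4] → 92
+4 pad (align 8)
@96: height [104B, align 8] → 200

96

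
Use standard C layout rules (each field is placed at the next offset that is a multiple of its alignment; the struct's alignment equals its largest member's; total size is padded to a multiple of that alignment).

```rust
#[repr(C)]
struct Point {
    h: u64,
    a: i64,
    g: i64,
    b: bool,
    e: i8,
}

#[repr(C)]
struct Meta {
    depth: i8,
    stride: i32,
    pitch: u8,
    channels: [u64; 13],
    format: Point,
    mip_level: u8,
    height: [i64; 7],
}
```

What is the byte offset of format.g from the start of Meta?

136

Point: h at 0 (size 8, align 8) → ends 8; a at 8 (size 8, align 8) → ends 16; g at 16 (size 8, align 8) → ends 24; b at 24 (size 1, align 1) → ends 25; e at 25 (size 1, align 1) → ends 26; tail pad 6 to reach multiple of 8; total 32 bytes, alignment 8
depth at 0 (size 1, align 1) → ends 1
pad 3 to align 4 for stride
stride at 4 (size 4, align 4) → ends 8
pitch at 8 (size 1, align 1) → ends 9
pad 7 to align 8 for channels
channels at 16 (size 104, align 8) → ends 120
format at 120 (size 32, align 8) → ends 152
within Point: g at 16
120 + 16 = 136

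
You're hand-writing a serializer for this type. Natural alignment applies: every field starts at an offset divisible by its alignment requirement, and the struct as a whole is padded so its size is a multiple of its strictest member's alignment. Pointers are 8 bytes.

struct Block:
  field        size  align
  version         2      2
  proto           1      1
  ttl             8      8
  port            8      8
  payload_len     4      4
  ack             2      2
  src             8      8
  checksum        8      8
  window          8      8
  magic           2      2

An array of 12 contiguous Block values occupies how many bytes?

768

0..2  version  (2B, 2-aligned)
2..3  proto  (1B, 1-aligned)
3..8  -- padding (5B)
8..16  ttl  (8B, 8-aligned)
16..24  port  (8B, 8-aligned)
24..28  payload_len  (4B, 4-aligned)
28..30  ack  (2B, 2-aligned)
30..32  -- padding (2B)
32..40  src  (8B, 8-aligned)
40..48  checksum  (8B, 8-aligned)
48..56  window  (8B, 8-aligned)
56..58  magic  (2B, 2-aligned)
58..64  -- tail padding (6B)
sizeof = 64, alignof = 8
array of 12: 12 × 64 = 768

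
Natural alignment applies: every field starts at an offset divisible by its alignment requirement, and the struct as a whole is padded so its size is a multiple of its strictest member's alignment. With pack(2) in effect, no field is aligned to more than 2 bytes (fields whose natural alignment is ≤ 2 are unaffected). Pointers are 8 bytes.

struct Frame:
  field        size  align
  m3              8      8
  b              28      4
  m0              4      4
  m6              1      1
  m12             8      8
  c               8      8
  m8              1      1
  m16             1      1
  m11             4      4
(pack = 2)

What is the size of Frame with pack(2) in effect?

m3 at 0 (size 8, align 2) → ends 8
b at 8 (size 28, align 2) → ends 36
m0 at 36 (size 4, align 2) → ends 40
m6 at 40 (size 1, align 1) → ends 41
pad 1 to align 2 for m12
m12 at 42 (size 8, align 2) → ends 50
c at 50 (size 8, align 2) → ends 58
m8 at 58 (size 1, align 1) → ends 59
m16 at 59 (size 1, align 1) → ends 60
m11 at 60 (size 4, align 2) → ends 64
total 64 bytes, alignment 2

64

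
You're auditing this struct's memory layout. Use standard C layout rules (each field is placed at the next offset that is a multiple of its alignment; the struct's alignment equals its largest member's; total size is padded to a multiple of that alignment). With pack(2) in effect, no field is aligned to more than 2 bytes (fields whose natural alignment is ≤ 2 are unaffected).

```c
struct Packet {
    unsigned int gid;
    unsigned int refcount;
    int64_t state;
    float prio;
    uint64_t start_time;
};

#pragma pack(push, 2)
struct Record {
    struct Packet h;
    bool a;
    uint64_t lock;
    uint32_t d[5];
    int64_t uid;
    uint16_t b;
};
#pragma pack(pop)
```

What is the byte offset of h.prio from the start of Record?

16

Packet: gid at 0 (size 4, align 4) → ends 4; refcount at 4 (size 4, align 4) → ends 8; state at 8 (size 8, align 8) → ends 16; prio at 16 (size 4, align 4) → ends 20; pad 4 to align 8 for start_time; start_time at 24 (size 8, align 8) → ends 32; total 32 bytes, alignment 8
h at 0 (size 32, align 2) → ends 32
within Packet: prio at 16
0 + 16 = 16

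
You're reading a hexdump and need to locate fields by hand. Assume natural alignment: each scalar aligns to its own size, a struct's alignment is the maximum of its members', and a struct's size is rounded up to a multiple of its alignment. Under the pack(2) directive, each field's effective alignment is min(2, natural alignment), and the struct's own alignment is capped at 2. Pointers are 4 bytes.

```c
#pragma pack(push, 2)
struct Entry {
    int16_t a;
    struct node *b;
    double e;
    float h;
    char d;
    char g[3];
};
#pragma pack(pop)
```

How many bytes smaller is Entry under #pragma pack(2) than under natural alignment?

2

natural layout:
  @0: a [2B, align 2] → 2
  +2 pad (align 4)
  @4: b [4B, align 4] → 8
  @8: e [8B, align 8] → 16
  @16: h [4B, align 4] → 20
  @20: d [1B, align 1] → 21
  @21: g [3B, align 1] → 24
  size 24, align 8
packed(2) layout:
  @0: a [2B, align 2] → 2
  @2: b [4B, align 2] → 6
  @6: e [8B, align 2] → 14
  @14: h [4B, align 2] → 18
  @18: d [1B, align 1] → 19
  @19: g [3B, align 1] → 22
  size 22, align 2
24 − 22 = 2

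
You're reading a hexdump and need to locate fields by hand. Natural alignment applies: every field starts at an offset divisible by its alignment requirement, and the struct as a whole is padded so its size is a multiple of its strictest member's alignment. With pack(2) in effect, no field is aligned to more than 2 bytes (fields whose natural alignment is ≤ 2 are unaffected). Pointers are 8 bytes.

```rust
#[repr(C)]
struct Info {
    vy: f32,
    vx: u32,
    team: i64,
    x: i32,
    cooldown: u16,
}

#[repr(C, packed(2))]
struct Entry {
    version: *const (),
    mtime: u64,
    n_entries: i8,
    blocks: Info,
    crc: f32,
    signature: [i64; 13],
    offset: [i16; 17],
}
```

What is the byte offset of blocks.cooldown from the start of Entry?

38

Info: vy at 0 (size 4, align 4) → ends 4; vx at 4 (size 4, align 4) → ends 8; team at 8 (size 8, align 8) → ends 16; x at 16 (size 4, align 4) → ends 20; cooldown at 20 (size 2, align 2) → ends 22; tail pad 2 to reach multiple of 8; total 24 bytes, alignment 8
version at 0 (size 8, align 2) → ends 8
mtime at 8 (size 8, align 2) → ends 16
n_entries at 16 (size 1, align 1) → ends 17
pad 1 to align 2 for blocks
blocks at 18 (size 24, align 2) → ends 42
within Info: cooldown at 20
18 + 20 = 38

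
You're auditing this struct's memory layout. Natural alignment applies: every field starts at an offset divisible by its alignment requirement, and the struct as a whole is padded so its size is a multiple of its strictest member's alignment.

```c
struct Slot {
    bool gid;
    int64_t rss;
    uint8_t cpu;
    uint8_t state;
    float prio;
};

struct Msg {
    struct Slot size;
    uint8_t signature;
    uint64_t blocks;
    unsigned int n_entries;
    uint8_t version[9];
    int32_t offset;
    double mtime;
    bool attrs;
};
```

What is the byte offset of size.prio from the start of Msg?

20

Slot: 0..1  gid  (1B, 1-aligned); 1..8  -- padding (7B); 8..16  rss  (8B, 8-aligned); 16..17  cpu  (1B, 1-aligned); 17..18  state  (1B, 1-aligned); 18..20  -- padding (2B); 20..24  prio  (4B, 4-aligned); sizeof = 24, alignof = 8
0..24  size  (24B, 8-aligned)
within Slot: prio at 20
0 + 20 = 20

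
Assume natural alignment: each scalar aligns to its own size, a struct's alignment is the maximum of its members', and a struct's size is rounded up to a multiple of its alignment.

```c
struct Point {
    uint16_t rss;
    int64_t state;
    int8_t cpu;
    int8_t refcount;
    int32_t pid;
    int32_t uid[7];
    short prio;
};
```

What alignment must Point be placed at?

8

member alignments: rss=2, state=8, cpu=1, refcount=1, pid=4, uid=4, prio=2
max = 8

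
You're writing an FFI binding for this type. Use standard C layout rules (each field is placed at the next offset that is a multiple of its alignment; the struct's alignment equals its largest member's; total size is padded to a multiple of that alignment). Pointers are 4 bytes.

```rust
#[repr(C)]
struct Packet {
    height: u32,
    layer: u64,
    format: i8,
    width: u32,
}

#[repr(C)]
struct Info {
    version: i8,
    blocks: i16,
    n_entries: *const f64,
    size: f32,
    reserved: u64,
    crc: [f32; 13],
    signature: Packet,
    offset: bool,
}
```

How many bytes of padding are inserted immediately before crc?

0

Packet: height at 0 (size 4, align 4) → ends 4; pad 4 to align 8 for layer; layer at 8 (size 8, align 8) → ends 16; format at 16 (size 1, align 1) → ends 17; pad 3 to align 4 for width; width at 20 (size 4, align 4) → ends 24; total 24 bytes, alignment 8
version at 0 (size 1, align 1) → ends 1
pad 1 to align 2 for blocks
blocks at 2 (size 2, align 2) → ends 4
n_entries at 4 (size 4, align 4) → ends 8
size at 8 (size 4, align 4) → ends 12
pad 4 to align 8 for reserved
reserved at 16 (size 8, align 8) → ends 24
crc at 24 (size 52, align 4) → ends 76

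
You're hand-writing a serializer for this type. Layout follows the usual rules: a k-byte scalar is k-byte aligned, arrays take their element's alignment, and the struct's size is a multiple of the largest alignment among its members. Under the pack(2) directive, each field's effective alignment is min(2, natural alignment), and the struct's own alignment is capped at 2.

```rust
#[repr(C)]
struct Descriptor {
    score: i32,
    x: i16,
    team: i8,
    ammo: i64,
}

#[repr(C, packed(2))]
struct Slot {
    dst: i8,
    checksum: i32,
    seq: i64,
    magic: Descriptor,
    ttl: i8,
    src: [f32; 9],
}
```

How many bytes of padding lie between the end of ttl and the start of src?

1

Descriptor: 0..4  score  (4B, 4-aligned); 4..6  x  (2B, 2-aligned); 6..7  team  (1B, 1-aligned); 7..8  -- padding (1B); 8..16  ammo  (8B, 8-aligned); sizeof = 16, alignof = 8
0..1  dst  (1B, 1-aligned)
1..2  -- padding (1B)
2..6  checksum  (4B, 2-aligned)
6..14  seq  (8B, 2-aligned)
14..30  magic  (16B, 2-aligned)
30..31  ttl  (1B, 1-aligned)
31..32  -- padding (1B)
32..68  src  (36B, 2-aligned)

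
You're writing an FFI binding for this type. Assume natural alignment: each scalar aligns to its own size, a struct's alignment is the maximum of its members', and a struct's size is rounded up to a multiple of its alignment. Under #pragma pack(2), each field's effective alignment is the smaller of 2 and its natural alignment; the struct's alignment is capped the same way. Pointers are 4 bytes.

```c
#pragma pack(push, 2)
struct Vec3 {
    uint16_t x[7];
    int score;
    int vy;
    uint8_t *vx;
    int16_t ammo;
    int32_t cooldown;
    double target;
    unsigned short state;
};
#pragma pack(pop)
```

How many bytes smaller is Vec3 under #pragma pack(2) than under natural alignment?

natural layout:
  x at 0 (size 14, align 2) → ends 14
  pad 2 to align 4 for score
  score at 16 (size 4, align 4) → ends 20
  vy at 20 (size 4, align 4) → ends 24
  vx at 24 (size 4, align 4) → ends 28
  ammo at 28 (size 2, align 2) → ends 30
  pad 2 to align 4 for cooldown
  cooldown at 32 (size 4, align 4) → ends 36
  pad 4 to align 8 for target
  target at 40 (size 8, align 8) → ends 48
  state at 48 (size 2, align 2) → ends 50
  tail pad 6 to reach multiple of 8
  total 56 bytes, alignment 8
packed(2) layout:
  x at 0 (size 14, align 2) → ends 14
  score at 14 (size 4, align 2) → ends 18
  vy at 18 (size 4, align 2) → ends 22
  vx at 22 (size 4, align 2) → ends 26
  ammo at 26 (size 2, align 2) → ends 28
  cooldown at 28 (size 4, align 2) → ends 32
  target at 32 (size 8, align 2) → ends 40
  state at 40 (size 2, align 2) → ends 42
  total 42 bytes, alignment 2
56 − 42 = 14

14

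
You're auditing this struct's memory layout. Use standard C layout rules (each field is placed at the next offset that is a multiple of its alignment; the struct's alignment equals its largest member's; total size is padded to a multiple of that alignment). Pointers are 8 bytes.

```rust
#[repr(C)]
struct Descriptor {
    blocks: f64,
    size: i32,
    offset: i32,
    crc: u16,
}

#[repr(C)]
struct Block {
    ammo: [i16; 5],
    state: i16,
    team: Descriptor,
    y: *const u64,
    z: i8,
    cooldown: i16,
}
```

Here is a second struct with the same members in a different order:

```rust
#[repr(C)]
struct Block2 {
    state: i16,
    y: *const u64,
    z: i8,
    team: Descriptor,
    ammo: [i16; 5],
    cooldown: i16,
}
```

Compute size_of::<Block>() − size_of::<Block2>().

-8

Descriptor: blocks at 0 (size 8, align 8) → ends 8; size at 8 (size 4, align 4) → ends 12; offset at 12 (size 4, align 4) → ends 16; crc at 16 (size 2, align 2) → ends 18; tail pad 6 to reach multiple of 8; total 24 bytes, alignment 8
ammo at 0 (size 10, align 2) → ends 10
state at 10 (size 2, align 2) → ends 12
pad 4 to align 8 for team
team at 16 (size 24, align 8) → ends 40
y at 40 (size 8, align 8) → ends 48
z at 48 (size 1, align 1) → ends 49
pad 1 to align 2 for cooldown
cooldown at 50 (size 2, align 2) → ends 52
tail pad 4 to reach multiple of 8
total 56 bytes, alignment 8
— Block2 —
state at 0 (size 2, align 2) → ends 2
pad 6 to align 8 for y
y at 8 (size 8, align 8) → ends 16
z at 16 (size 1, align 1) → ends 17
pad 7 to align 8 for team
team at 24 (size 24, align 8) → ends 48
ammo at 48 (size 10, align 2) → ends 58
cooldown at 58 (size 2, align 2) → ends 60
tail pad 4 to reach multiple of 8
total 64 bytes, alignment 8
56 − 64 = -8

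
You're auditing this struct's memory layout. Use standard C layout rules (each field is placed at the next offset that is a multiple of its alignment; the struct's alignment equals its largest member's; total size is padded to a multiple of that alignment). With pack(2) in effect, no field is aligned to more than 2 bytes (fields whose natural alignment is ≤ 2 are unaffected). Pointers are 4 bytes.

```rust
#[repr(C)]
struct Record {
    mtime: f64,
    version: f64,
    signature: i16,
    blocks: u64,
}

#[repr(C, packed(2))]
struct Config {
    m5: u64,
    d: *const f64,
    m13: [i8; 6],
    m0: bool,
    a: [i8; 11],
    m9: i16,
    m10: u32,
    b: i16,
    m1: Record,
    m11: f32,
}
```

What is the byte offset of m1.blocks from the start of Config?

Record: 0..8  mtime  (8B, 8-aligned); 8..16  version  (8B, 8-aligned); 16..18  signature  (2B, 2-aligned); 18..24  -- padding (6B); 24..32  blocks  (8B, 8-aligned); sizeof = 32, alignof = 8
0..8  m5  (8B, 2-aligned)
8..12  d  (4B, 2-aligned)
12..18  m13  (6B, 1-aligned)
18..19  m0  (1B, 1-aligned)
19..30  a  (11B, 1-aligned)
30..32  m9  (2B, 2-aligned)
32..36  m10  (4B, 2-aligned)
36..38  b  (2B, 2-aligned)
38..70  m1  (32B, 2-aligned)
within Record: blocks at 24
38 + 24 = 62

62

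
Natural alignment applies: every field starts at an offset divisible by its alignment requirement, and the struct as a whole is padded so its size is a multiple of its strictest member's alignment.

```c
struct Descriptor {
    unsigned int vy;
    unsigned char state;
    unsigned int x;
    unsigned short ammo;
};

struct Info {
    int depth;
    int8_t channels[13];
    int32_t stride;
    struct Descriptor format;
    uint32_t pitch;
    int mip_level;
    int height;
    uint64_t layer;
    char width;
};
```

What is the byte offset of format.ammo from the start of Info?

36

Descriptor: vy at 0 (size 4, align 4) → ends 4; state at 4 (size 1, align 1) → ends 5; pad 3 to align 4 for x; x at 8 (size 4, align 4) → ends 12; ammo at 12 (size 2, align 2) → ends 14; tail pad 2 to reach multiple of 4; total 16 bytes, alignment 4
depth at 0 (size 4, align 4) → ends 4
channels at 4 (size 13, align 1) → ends 17
pad 3 to align 4 for stride
stride at 20 (size 4, align 4) → ends 24
format at 24 (size 16, align 4) → ends 40
within Descriptor: ammo at 12
24 + 12 = 36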